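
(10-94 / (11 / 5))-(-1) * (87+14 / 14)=608 / 11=55.27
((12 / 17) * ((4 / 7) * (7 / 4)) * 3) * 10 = 360 / 17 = 21.18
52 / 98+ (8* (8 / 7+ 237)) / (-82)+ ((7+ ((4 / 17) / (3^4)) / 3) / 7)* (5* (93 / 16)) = 6.36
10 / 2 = 5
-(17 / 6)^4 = -83521 / 1296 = -64.45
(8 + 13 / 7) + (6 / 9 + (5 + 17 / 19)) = 6551 / 399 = 16.42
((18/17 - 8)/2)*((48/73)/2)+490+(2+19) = 632735/1241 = 509.86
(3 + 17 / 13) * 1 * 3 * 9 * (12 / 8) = 2268 / 13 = 174.46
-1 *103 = -103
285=285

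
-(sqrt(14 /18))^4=-0.60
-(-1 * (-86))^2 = -7396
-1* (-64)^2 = -4096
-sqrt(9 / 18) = -sqrt(2) / 2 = -0.71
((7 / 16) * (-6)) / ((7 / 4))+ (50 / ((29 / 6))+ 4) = 745 / 58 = 12.84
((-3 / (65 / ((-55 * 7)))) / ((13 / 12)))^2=7683984 / 28561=269.04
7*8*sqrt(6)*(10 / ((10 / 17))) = 952*sqrt(6) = 2331.91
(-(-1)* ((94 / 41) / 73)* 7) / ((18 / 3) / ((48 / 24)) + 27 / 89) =4183 / 62853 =0.07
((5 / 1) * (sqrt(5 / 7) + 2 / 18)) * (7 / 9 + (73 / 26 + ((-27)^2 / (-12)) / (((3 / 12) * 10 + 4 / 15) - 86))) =6303620 / 2629341 + 6303620 * sqrt(35) / 2045043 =20.63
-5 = -5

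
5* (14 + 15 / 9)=78.33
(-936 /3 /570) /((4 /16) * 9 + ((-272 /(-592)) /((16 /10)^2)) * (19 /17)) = -123136 /551285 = -0.22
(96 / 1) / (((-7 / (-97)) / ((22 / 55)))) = 532.11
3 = 3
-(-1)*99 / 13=99 / 13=7.62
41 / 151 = 0.27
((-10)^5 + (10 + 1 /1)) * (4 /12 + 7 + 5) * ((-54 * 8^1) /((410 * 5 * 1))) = 266370696 /1025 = 259873.85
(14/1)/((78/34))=238/39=6.10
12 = 12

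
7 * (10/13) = 70/13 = 5.38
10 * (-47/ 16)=-235/ 8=-29.38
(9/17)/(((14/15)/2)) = 1.13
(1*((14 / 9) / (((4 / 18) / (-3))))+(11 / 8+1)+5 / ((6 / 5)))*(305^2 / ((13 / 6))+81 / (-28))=-1807540003 / 2912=-620721.15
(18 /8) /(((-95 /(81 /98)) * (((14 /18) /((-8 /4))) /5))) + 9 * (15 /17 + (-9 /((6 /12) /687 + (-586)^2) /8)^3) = 6101804352920132235907785325155813 /744770581078799098244881770632000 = 8.19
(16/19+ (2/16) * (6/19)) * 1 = 67/76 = 0.88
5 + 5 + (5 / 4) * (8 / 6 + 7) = 245 / 12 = 20.42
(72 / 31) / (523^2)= 72 / 8479399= 0.00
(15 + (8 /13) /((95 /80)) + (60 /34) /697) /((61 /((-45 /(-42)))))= 681369405 /2499404362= 0.27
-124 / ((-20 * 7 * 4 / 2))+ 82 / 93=8623 / 6510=1.32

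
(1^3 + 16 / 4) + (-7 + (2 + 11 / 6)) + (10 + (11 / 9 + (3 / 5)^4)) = 148333 / 11250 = 13.19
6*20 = 120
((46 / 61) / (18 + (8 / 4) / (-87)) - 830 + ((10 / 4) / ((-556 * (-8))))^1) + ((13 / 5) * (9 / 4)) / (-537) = -6852643124337 / 8256511040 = -829.97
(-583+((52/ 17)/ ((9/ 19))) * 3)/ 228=-28745/ 11628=-2.47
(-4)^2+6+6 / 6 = 23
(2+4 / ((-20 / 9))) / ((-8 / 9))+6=231 / 40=5.78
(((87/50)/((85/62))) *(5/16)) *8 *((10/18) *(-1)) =-899/510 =-1.76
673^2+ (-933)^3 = -811713308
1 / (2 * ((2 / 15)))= 3.75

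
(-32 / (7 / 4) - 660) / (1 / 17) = -80716 / 7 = -11530.86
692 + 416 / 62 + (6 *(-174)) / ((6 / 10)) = -32280 / 31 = -1041.29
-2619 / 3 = -873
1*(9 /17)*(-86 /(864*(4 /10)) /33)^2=46225 /1535542272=0.00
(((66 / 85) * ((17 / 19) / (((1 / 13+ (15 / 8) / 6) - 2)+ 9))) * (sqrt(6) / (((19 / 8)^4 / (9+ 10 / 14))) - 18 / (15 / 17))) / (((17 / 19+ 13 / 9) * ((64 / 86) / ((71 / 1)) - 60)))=601169283 / 43984136875 - 1641592922112 * sqrt(6) / 8024879382361625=0.01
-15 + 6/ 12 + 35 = 20.50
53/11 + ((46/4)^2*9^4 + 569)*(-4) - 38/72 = -1375324121/396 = -3473040.71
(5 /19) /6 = 5 /114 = 0.04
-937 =-937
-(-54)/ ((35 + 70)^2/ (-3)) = -18/ 1225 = -0.01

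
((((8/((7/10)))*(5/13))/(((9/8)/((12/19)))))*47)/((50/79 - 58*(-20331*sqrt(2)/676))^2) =1883805885795839813136409600/98844965862857298876101408063301 - 4328838088385535429120000*sqrt(2)/626018117131429559548642251067573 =0.00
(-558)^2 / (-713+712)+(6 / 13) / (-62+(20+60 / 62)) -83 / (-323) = -277172277697 / 890188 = -311363.75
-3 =-3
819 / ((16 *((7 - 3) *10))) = 819 / 640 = 1.28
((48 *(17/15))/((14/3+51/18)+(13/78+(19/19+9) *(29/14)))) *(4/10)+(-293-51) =-1278544/3725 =-343.23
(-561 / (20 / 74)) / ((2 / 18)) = -186813 / 10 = -18681.30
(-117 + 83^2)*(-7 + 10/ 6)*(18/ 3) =-216704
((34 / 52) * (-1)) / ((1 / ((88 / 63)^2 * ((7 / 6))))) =-32912 / 22113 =-1.49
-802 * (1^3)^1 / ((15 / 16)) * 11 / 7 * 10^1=-282304 / 21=-13443.05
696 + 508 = 1204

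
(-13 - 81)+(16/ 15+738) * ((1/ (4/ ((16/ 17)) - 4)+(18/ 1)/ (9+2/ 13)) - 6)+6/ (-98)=-1485703/ 12495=-118.90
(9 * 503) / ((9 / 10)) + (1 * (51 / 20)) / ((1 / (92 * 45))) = 15587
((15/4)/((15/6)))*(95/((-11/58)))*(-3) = 24795/11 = 2254.09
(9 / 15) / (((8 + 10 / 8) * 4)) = 3 / 185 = 0.02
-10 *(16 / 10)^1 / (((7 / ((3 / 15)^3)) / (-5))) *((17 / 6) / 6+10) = 1508 / 1575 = 0.96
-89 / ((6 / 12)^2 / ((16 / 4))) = -1424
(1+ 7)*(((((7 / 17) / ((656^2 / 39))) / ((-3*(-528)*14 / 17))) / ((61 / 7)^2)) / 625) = 637 / 132105621120000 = 0.00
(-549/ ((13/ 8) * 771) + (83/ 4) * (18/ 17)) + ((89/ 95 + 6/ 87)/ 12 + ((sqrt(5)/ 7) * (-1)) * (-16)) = 16 * sqrt(5)/ 7 + 40588954517/ 1877708820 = 26.73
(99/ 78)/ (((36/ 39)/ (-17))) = -187/ 8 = -23.38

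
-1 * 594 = -594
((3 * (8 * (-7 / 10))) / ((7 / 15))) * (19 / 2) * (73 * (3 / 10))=-37449 / 5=-7489.80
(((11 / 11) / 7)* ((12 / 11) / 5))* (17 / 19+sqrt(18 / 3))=204 / 7315+12* sqrt(6) / 385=0.10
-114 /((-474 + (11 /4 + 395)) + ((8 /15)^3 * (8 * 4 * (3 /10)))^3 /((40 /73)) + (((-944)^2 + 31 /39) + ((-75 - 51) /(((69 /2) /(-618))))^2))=-2790624814453125000 /146515426668757844980699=-0.00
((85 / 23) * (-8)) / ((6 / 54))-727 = -22841 / 23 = -993.09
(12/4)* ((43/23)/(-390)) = -0.01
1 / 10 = 0.10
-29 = -29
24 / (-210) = -4 / 35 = -0.11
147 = 147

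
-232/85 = -2.73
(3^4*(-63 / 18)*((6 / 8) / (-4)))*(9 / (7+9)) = 15309 / 512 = 29.90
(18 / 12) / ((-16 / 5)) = -15 / 32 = -0.47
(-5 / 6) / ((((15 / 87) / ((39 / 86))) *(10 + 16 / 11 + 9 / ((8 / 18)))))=-4147 / 59985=-0.07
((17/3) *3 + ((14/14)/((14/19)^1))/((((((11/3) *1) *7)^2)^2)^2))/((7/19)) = 5587999510380982003/121102156571672738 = 46.14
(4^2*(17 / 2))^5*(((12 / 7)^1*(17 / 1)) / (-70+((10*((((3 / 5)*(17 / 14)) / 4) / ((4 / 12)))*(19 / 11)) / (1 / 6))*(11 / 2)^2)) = 75930226655232 / 92011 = 825229881.81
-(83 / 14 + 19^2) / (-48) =5137 / 672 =7.64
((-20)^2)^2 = 160000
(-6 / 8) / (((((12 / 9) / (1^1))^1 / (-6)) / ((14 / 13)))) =189 / 52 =3.63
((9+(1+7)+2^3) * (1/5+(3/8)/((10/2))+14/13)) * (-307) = -1079105/104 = -10376.01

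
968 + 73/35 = 33953/35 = 970.09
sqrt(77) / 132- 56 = -55.93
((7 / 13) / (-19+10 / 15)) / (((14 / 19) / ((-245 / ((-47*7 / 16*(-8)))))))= 399 / 6721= 0.06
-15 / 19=-0.79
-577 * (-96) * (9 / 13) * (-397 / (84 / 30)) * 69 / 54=-632230440 / 91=-6947587.25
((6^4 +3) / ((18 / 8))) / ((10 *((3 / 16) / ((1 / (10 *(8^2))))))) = 433 / 900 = 0.48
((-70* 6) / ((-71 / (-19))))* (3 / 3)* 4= -31920 / 71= -449.58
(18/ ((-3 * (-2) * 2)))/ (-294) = -1/ 196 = -0.01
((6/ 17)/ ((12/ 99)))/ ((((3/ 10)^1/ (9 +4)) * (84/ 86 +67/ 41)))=3781635/ 78251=48.33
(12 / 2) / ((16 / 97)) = 36.38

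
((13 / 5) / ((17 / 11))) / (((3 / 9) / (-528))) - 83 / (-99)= -22417633 / 8415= -2664.01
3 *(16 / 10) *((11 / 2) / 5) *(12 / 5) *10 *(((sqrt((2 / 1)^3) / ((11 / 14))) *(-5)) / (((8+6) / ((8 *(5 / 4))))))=-1152 *sqrt(2)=-1629.17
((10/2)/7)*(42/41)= 30/41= 0.73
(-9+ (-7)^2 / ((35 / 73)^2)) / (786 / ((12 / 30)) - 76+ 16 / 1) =0.11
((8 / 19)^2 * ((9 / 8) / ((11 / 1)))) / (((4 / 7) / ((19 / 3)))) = 42 / 209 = 0.20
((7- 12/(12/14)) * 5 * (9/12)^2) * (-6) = 945/8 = 118.12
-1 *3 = -3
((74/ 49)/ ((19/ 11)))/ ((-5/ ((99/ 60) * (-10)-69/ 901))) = 12157497/ 4194155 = 2.90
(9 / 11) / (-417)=-3 / 1529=-0.00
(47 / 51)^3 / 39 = 103823 / 5173389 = 0.02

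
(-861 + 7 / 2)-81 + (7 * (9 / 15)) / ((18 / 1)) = -14074 / 15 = -938.27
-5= -5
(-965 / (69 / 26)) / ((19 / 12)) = -100360 / 437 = -229.66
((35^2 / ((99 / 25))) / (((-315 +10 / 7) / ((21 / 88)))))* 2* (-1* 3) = 1.41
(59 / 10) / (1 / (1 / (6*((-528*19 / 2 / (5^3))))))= -1475 / 60192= -0.02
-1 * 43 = -43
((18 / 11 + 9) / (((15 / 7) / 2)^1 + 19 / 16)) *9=117936 / 2783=42.38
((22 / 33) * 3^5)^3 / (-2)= -2125764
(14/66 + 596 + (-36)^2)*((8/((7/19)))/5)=9491336/1155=8217.61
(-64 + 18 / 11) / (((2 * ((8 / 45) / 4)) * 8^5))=-0.02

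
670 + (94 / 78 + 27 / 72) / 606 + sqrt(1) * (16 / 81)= 1140444725 / 1701648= 670.20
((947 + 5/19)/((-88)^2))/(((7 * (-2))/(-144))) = 80991/64372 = 1.26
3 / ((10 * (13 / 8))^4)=0.00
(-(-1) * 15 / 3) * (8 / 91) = 40 / 91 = 0.44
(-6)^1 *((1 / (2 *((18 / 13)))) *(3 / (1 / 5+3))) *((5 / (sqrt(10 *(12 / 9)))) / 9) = -65 *sqrt(30) / 1152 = -0.31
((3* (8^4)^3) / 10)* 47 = 4844723109888 / 5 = 968944621977.60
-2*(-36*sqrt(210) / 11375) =72*sqrt(210) / 11375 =0.09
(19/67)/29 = 19/1943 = 0.01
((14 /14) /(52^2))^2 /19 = 1 /138920704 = 0.00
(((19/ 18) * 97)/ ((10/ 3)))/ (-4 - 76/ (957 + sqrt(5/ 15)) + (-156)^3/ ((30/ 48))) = -106504311182761/ 21061396901066008272 - 485 * sqrt(3)/ 21061396901066008272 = -0.00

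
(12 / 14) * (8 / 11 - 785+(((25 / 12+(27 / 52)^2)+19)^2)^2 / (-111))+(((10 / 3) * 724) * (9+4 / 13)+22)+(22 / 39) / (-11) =124645118594185761489781 / 6168424046737784832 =20206.96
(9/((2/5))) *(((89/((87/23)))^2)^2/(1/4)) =175578514636810/6365529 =27582705.95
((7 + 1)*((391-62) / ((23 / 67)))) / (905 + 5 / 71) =447158 / 52785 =8.47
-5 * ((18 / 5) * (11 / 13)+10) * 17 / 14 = -7208 / 91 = -79.21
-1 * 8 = -8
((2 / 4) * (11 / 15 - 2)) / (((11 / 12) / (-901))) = 34238 / 55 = 622.51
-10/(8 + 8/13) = -65/56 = -1.16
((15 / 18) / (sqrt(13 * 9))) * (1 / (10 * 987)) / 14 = sqrt(13) / 6466824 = 0.00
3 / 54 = 1 / 18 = 0.06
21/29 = 0.72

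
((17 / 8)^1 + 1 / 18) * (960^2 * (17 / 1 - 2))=30144000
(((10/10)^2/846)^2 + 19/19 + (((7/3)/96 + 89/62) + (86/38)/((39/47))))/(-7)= -227416096559/306893295072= -0.74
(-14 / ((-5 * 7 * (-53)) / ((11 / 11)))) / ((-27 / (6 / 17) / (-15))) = -4 / 2703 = -0.00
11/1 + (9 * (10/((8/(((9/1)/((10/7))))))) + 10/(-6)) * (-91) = -150887/24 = -6286.96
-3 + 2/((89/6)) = -255/89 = -2.87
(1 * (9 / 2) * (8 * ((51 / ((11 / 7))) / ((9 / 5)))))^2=50979600 / 121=421319.01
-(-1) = 1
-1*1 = -1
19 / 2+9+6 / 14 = 265 / 14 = 18.93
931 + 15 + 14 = 960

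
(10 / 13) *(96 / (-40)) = -24 / 13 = -1.85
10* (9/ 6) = 15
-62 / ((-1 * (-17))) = -3.65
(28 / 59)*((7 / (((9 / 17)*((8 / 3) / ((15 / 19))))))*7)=29155 / 2242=13.00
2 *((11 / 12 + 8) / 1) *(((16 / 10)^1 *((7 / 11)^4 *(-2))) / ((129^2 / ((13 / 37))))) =-26718328 / 135220688955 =-0.00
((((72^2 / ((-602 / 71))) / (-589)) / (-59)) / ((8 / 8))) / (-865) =184032 / 9047944115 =0.00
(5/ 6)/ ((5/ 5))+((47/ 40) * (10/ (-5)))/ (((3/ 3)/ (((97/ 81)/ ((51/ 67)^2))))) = -4.02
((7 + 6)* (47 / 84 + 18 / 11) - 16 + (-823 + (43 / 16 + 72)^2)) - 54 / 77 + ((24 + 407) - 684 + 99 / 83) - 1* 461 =1809043543 / 446208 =4054.26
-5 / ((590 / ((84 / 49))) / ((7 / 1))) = -6 / 59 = -0.10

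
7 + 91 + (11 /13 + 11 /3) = 3998 /39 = 102.51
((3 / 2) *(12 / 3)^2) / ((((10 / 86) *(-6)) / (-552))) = 94944 / 5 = 18988.80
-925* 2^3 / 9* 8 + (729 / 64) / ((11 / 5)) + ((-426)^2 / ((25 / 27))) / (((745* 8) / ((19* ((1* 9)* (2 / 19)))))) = -705767116763 / 118008000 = -5980.67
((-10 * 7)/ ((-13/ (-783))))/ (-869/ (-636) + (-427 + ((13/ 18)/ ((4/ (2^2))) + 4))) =104577480/ 10440287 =10.02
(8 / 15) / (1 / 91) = 728 / 15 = 48.53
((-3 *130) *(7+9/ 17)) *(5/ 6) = -41600/ 17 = -2447.06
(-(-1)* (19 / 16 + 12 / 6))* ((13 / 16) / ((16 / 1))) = 663 / 4096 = 0.16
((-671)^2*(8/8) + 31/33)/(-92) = -3714496/759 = -4893.93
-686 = -686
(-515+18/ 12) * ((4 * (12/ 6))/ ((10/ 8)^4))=-1051648/ 625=-1682.64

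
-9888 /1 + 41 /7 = -69175 /7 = -9882.14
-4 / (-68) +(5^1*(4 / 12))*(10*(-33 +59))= 22103 / 51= 433.39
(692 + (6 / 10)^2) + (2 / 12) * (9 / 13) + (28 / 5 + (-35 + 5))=668.08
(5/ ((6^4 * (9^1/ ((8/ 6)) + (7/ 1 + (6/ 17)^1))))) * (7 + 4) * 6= 935/ 51786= 0.02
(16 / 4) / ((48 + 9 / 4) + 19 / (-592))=2368 / 29729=0.08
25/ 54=0.46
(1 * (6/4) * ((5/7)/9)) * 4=10/21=0.48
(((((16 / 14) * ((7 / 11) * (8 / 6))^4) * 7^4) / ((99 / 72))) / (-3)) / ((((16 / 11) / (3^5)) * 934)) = -421654016 / 6837347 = -61.67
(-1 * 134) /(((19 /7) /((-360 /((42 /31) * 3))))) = 83080 /19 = 4372.63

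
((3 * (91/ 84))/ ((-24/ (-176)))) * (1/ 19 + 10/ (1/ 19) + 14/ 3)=1587157/ 342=4640.81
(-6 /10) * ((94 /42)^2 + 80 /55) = -3.88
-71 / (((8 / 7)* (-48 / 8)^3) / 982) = 244027 / 864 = 282.44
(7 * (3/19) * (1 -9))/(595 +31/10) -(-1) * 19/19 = 111959/113639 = 0.99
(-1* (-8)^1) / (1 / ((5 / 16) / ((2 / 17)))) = 21.25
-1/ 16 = -0.06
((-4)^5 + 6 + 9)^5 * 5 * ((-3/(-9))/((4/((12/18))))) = -5229086614320245/18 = -290504811906680.28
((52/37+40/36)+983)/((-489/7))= -2297239/162837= -14.11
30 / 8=15 / 4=3.75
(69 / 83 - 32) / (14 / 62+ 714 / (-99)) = 2646501 / 593201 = 4.46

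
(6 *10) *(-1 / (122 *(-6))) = 5 / 61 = 0.08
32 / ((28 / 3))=24 / 7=3.43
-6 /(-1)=6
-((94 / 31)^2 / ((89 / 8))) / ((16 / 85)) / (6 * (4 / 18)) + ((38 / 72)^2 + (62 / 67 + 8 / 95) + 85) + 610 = 488930336573269 / 705532142160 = 693.00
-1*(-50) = 50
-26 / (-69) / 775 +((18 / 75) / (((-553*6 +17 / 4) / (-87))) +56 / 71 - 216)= -10830292418798 / 50325589875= -215.20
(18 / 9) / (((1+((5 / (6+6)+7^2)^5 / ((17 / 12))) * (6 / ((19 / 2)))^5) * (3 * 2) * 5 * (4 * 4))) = 42093683 / 211186413774719760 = 0.00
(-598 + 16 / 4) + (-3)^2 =-585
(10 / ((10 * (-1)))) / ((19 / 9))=-9 / 19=-0.47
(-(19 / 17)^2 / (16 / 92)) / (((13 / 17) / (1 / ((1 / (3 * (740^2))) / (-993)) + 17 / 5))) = 67723435964849 / 4420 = 15322044335.94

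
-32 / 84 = -8 / 21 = -0.38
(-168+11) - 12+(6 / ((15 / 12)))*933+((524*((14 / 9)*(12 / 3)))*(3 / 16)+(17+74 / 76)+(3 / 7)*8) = 19719121 / 3990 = 4942.14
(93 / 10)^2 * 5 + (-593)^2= 7041629 / 20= 352081.45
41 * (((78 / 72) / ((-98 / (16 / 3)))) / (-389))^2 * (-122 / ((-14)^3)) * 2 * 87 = 24514802 / 3364722458181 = 0.00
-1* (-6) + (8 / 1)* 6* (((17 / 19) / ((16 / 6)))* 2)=726 / 19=38.21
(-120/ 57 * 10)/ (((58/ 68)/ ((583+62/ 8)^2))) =-4746203650/ 551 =-8613799.73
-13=-13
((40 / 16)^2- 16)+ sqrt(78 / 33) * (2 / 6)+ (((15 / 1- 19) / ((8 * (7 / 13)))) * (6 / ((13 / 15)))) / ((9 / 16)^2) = -7577 / 252+ sqrt(286) / 33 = -29.55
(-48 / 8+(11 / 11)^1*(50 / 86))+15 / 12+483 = 82359 / 172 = 478.83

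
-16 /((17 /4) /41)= -2624 /17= -154.35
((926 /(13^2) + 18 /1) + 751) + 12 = 786.48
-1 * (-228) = 228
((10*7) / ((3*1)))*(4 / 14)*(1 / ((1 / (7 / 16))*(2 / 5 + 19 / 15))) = 7 / 4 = 1.75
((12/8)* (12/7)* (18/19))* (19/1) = 324/7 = 46.29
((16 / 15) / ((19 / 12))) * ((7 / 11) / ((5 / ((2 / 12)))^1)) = 224 / 15675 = 0.01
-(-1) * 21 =21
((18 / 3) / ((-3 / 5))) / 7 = -10 / 7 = -1.43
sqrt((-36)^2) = 36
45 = 45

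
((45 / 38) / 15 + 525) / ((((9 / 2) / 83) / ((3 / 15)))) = 184011 / 95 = 1936.96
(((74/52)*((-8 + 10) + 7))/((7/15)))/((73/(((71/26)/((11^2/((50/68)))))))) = 8866125/1421123704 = 0.01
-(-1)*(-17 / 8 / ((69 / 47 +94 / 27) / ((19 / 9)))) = -45543 / 50248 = -0.91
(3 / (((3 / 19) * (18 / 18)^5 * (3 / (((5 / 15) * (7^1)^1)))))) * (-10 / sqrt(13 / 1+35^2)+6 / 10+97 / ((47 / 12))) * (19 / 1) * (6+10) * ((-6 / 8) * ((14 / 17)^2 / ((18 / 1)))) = -1968290408 / 611235+4952920 * sqrt(1238) / 4830057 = -3184.11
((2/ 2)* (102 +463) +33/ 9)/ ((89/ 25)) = 42650/ 267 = 159.74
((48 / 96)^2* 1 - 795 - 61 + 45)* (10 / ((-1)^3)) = 8107.50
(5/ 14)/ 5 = 1/ 14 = 0.07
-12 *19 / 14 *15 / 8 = -855 / 28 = -30.54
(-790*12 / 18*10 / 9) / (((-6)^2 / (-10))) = 39500 / 243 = 162.55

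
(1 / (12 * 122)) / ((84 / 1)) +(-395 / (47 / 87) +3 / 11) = -46469432507 / 63578592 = -730.90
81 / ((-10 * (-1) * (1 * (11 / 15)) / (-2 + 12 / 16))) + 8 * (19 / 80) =-11.91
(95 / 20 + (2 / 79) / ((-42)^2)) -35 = -30.25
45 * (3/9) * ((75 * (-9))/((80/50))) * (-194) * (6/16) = 460371.09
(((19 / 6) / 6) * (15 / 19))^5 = 3125 / 248832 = 0.01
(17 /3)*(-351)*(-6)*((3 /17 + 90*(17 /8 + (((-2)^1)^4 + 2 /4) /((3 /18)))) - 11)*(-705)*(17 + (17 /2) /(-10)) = -9881478327357 /8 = -1235184790919.62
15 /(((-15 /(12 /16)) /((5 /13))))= -15 /52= -0.29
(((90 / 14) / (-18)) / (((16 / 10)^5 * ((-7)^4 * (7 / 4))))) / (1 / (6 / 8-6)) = 46875 / 1101463552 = 0.00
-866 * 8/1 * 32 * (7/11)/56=-27712/11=-2519.27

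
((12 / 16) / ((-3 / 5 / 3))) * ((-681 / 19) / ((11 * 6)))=3405 / 1672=2.04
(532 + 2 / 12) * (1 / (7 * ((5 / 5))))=3193 / 42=76.02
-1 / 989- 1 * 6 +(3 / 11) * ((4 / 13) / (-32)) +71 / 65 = -27783763 / 5657080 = -4.91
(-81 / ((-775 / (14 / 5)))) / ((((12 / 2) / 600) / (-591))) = -2680776 / 155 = -17295.33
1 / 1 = 1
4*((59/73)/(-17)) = -236/1241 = -0.19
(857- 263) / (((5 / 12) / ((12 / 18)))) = 4752 / 5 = 950.40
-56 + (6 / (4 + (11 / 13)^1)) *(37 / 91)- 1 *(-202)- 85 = 9041 / 147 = 61.50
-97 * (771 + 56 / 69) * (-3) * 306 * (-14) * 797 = -17637616965780 / 23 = -766852911555.65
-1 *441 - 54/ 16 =-3555/ 8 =-444.38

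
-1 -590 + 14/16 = -4721/8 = -590.12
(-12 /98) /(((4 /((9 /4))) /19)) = -513 /392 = -1.31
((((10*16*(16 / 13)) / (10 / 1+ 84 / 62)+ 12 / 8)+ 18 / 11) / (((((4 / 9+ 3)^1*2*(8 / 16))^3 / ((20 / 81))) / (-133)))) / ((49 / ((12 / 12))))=-10015470 / 29820791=-0.34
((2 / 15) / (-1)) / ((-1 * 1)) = 2 / 15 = 0.13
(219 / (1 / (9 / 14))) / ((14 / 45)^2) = 3991275 / 2744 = 1454.55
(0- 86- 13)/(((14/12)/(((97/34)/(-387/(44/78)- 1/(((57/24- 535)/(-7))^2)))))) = 11507313177558/32609617986155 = 0.35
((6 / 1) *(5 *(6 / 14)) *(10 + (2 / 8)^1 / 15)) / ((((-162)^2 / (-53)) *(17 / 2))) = -31853 / 1041012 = -0.03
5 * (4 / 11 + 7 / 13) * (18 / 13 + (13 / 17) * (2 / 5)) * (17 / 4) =60243 / 1859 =32.41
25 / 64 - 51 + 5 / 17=-54743 / 1088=-50.32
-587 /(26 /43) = -25241 /26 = -970.81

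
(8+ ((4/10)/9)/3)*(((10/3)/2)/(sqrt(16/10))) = 541*sqrt(10)/162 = 10.56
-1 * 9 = -9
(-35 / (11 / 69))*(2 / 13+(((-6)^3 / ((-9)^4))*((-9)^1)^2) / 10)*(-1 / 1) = -322 / 13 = -24.77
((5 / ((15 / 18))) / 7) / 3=2 / 7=0.29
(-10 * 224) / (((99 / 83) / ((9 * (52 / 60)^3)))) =-81693248 / 7425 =-11002.46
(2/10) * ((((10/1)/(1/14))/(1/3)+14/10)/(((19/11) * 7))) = 3311/475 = 6.97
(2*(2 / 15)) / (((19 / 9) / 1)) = 0.13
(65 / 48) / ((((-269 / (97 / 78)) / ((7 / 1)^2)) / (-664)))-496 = -292.31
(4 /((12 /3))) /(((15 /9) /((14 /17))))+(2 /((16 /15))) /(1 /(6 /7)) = 5001 /2380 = 2.10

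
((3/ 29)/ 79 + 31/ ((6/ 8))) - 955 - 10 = -6348352/ 6873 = -923.67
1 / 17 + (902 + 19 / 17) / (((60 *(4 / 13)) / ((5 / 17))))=200405 / 13872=14.45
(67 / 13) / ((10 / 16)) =536 / 65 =8.25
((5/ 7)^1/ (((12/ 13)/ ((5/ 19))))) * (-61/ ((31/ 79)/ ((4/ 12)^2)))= -1566175/ 445284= -3.52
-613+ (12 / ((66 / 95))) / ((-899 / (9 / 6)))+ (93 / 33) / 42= -254586295 / 415338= -612.96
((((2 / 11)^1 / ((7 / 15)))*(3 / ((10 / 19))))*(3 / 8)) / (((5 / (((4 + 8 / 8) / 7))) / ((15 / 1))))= 7695 / 4312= 1.78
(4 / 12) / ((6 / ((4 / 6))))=1 / 27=0.04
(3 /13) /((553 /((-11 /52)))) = -33 /373828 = -0.00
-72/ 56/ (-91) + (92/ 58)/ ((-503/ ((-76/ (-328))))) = 5104234/ 380968679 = 0.01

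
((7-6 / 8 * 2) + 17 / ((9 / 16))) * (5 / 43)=3215 / 774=4.15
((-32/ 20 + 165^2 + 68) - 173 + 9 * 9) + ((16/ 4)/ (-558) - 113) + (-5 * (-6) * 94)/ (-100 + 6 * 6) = 603584813/ 22320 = 27042.33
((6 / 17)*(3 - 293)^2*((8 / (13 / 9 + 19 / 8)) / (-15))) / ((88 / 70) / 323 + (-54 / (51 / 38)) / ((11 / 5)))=64427328 / 284227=226.68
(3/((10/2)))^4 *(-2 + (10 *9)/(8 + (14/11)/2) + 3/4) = 56457/47500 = 1.19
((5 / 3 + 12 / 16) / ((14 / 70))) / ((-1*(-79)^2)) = -145 / 74892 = -0.00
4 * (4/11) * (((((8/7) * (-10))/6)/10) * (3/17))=-64/1309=-0.05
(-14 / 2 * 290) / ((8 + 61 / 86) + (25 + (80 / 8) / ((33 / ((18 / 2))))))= -1920380 / 34469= -55.71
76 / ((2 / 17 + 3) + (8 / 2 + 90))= 1292 / 1651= 0.78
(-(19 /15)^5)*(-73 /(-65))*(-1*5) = 18.31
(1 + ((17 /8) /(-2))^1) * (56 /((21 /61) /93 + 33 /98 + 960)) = -648613 /177968369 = -0.00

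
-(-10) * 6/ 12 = 5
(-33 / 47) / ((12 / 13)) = -143 / 188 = -0.76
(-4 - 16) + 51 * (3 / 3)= 31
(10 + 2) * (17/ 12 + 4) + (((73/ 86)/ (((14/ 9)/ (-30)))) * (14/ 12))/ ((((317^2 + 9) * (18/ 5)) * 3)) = 6741404015/ 103713936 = 65.00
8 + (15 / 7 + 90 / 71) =5671 / 497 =11.41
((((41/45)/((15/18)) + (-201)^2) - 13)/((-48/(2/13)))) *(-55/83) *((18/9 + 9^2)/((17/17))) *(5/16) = 1281577/576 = 2224.96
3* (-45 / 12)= -11.25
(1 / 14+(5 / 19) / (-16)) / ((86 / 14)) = 117 / 13072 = 0.01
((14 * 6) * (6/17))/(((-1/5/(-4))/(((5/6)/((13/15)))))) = 126000/221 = 570.14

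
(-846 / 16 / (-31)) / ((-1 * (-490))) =423 / 121520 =0.00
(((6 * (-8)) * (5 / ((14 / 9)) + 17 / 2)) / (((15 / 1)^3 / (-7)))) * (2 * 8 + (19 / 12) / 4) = 64534 / 3375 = 19.12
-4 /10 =-2 /5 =-0.40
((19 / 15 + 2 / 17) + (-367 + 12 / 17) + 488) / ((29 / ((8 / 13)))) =2.61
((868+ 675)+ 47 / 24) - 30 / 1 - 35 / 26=472247 / 312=1513.61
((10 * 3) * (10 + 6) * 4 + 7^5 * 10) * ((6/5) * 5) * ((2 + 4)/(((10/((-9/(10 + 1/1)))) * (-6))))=917946/11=83449.64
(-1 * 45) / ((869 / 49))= -2205 / 869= -2.54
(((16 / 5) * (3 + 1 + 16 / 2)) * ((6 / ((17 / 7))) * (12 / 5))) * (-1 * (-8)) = 774144 / 425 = 1821.52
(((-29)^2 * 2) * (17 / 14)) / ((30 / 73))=1043681 / 210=4969.91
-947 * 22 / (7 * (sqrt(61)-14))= 20834 * sqrt(61) / 945 + 41668 / 135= 480.84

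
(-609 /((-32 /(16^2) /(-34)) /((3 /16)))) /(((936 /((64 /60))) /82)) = -565964 /195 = -2902.38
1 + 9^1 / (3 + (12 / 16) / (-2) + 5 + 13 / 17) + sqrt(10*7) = 2365 / 1141 + sqrt(70) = 10.44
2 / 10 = 1 / 5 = 0.20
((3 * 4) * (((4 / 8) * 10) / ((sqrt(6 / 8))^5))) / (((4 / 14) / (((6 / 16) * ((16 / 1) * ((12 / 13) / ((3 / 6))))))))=35840 * sqrt(3) / 13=4775.13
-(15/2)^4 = -50625/16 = -3164.06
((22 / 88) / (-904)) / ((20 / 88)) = -11 / 9040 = -0.00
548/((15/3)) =548/5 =109.60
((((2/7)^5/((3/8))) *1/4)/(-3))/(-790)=32/59748885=0.00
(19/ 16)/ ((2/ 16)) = 19/ 2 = 9.50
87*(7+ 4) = 957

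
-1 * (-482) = 482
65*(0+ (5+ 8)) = 845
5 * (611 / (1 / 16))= 48880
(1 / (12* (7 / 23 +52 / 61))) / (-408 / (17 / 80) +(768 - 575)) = -1403 / 33635052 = -0.00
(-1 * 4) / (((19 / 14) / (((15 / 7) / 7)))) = -120 / 133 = -0.90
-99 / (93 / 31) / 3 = -11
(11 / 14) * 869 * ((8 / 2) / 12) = 9559 / 42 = 227.60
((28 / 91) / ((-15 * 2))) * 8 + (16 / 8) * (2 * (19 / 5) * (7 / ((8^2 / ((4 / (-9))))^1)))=-1921 / 2340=-0.82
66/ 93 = 22/ 31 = 0.71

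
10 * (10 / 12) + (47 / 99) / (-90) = 74203 / 8910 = 8.33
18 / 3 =6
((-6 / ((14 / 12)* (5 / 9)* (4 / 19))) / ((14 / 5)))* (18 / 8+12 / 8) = -23085 / 392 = -58.89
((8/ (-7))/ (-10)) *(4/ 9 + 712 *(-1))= -25616/ 315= -81.32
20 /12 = 5 /3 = 1.67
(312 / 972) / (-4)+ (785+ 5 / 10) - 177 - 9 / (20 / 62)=470221 / 810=580.52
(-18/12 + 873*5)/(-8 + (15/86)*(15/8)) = -3002088/5279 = -568.68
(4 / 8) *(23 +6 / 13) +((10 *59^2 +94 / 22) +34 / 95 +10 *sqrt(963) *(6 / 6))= 30 *sqrt(107) +946232239 / 27170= 35136.68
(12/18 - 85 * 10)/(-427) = 364/183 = 1.99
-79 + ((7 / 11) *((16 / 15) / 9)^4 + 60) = -69419021873 / 3653656875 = -19.00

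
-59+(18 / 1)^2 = 265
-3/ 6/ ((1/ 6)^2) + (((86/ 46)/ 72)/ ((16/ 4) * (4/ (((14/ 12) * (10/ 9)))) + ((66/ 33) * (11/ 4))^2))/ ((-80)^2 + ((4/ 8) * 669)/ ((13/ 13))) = -18.00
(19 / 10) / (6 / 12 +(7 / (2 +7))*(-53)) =-171 / 3665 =-0.05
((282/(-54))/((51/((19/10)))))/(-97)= 893/445230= 0.00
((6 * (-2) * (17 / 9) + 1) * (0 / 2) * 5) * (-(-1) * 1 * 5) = 0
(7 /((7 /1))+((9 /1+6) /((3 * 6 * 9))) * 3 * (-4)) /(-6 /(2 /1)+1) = 0.06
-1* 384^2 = -147456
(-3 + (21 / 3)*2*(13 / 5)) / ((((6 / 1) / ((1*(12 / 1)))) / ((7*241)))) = 563458 / 5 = 112691.60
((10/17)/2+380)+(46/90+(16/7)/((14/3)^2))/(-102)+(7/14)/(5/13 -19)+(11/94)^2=160024163825719/420811782930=380.27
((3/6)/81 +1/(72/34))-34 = -10861/324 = -33.52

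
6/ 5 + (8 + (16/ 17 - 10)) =12/ 85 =0.14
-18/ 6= -3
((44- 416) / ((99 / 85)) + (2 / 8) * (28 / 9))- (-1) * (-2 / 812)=-12806557 / 40194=-318.62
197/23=8.57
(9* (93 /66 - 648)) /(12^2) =-14225 /352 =-40.41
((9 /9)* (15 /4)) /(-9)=-5 /12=-0.42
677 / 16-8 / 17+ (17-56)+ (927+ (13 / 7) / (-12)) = 929.69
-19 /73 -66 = -4837 /73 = -66.26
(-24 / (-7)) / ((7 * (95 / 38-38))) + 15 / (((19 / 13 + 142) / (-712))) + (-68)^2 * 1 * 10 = 59907499304 / 1297667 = 46165.54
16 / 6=8 / 3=2.67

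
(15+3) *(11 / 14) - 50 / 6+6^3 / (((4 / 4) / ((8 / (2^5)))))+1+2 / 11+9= 16168 / 231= 69.99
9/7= 1.29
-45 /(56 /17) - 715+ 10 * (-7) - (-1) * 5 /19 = -849495 /1064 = -798.40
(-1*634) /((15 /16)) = -10144 /15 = -676.27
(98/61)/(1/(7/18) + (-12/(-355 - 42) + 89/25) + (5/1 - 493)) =-0.00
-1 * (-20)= 20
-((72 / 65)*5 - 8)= 32 / 13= 2.46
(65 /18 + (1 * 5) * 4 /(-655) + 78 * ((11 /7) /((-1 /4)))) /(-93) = 5.23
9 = 9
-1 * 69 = -69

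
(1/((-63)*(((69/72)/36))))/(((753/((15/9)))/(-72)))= 3840/40411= 0.10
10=10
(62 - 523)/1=-461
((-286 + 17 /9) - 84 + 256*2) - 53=818 /9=90.89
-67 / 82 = -0.82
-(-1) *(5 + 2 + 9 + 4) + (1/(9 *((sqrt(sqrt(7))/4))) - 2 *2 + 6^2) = 4 *7^(3/4)/63 + 52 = 52.27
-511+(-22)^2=-27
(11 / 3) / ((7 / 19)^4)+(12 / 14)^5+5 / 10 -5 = 19662301 / 100842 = 194.98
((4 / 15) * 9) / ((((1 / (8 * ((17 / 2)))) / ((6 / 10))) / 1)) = 2448 / 25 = 97.92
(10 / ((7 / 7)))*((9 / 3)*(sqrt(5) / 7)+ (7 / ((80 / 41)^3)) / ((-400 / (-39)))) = 18815433 / 20480000+ 30*sqrt(5) / 7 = 10.50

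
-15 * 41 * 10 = -6150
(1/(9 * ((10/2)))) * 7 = 7/45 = 0.16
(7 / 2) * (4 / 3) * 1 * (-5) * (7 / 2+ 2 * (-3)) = 175 / 3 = 58.33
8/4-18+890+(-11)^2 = 995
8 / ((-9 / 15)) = -40 / 3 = -13.33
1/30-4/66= -0.03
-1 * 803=-803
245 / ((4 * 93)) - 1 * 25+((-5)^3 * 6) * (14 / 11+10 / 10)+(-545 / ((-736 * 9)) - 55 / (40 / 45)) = -4044758375 / 2258784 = -1790.68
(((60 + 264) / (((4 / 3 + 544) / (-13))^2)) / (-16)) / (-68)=123201 / 728006912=0.00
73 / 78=0.94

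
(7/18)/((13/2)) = 7/117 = 0.06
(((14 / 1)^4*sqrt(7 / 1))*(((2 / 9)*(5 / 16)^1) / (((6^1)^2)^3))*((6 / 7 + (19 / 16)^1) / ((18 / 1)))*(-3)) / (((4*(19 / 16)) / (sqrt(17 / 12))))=-392735*sqrt(357) / 574428672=-0.01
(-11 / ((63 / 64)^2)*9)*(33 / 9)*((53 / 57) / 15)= -23.22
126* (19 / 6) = 399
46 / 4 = 23 / 2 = 11.50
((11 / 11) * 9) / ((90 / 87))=87 / 10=8.70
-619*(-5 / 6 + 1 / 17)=48901 / 102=479.42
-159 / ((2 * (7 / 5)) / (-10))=3975 / 7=567.86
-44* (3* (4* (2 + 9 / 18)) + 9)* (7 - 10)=5148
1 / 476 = 0.00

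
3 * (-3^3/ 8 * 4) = -81/ 2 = -40.50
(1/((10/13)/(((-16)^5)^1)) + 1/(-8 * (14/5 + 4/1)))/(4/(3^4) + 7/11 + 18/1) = -1651809212163/22642640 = -72951.26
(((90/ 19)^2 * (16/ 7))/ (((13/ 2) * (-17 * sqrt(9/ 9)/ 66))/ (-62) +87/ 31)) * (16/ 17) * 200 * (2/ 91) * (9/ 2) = 30546616320000/ 90652038841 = 336.97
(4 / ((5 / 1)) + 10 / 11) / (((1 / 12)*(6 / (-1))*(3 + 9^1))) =-0.28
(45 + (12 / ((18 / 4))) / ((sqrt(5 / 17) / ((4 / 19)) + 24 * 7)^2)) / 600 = 7952530972715423 / 106033523517232200 -2315264 * sqrt(85) / 4418063479884675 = 0.08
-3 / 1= -3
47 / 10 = 4.70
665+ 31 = 696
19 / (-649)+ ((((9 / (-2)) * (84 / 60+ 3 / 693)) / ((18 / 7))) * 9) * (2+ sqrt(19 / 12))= -143642 / 3245 - 811 * sqrt(57) / 220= -72.10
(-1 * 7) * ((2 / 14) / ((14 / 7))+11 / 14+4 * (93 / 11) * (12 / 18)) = -1802 / 11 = -163.82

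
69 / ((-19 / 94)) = -6486 / 19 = -341.37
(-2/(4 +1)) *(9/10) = -9/25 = -0.36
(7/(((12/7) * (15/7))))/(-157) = -343/28260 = -0.01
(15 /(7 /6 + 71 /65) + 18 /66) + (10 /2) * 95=4670218 /9691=481.91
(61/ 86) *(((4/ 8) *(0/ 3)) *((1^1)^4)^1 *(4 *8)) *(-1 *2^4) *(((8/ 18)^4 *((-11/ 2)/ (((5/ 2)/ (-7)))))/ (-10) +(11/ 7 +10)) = 0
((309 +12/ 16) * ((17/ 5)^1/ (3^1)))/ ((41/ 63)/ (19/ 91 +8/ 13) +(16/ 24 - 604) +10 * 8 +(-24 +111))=-947835/ 1175968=-0.81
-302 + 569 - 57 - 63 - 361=-214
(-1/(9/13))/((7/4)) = -52/63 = -0.83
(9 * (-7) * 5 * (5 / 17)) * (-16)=25200 / 17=1482.35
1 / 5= 0.20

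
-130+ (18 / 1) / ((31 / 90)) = -2410 / 31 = -77.74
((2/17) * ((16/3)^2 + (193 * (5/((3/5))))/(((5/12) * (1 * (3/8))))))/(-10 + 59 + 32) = 185792/12393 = 14.99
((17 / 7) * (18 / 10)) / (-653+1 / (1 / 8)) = -51 / 7525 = -0.01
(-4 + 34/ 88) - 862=-38087/ 44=-865.61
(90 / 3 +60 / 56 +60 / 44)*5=24975 / 154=162.18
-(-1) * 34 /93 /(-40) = -17 /1860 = -0.01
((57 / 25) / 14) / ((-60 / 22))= -209 / 3500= -0.06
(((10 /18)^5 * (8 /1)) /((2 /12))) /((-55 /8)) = -80000 /216513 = -0.37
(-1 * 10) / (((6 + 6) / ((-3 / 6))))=5 / 12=0.42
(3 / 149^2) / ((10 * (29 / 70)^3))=0.00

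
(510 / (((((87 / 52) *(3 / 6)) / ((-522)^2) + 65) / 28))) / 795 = 310093056 / 1122133013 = 0.28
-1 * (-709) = 709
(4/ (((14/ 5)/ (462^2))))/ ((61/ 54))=16465680/ 61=269929.18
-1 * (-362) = 362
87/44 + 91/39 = 569/132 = 4.31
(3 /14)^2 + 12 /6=401 /196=2.05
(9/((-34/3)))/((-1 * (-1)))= -27/34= -0.79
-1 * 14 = -14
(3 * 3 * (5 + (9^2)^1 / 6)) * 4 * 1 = 666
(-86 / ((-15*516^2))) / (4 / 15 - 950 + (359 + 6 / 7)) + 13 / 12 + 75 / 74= 14877143267 / 7095007224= 2.10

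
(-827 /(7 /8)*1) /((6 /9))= -9924 /7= -1417.71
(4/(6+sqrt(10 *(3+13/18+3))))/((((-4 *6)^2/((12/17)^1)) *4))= -9/38216+11 *sqrt(5)/76432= 0.00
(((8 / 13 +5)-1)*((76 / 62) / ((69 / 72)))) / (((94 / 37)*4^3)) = 31635 / 871286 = 0.04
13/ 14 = 0.93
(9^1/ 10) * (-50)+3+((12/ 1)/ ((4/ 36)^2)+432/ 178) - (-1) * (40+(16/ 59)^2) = 301289410/ 309809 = 972.50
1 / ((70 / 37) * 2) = 37 / 140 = 0.26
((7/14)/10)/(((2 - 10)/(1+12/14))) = -13/1120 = -0.01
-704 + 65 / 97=-68223 / 97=-703.33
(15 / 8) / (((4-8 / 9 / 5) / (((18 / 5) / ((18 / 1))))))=135 / 1376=0.10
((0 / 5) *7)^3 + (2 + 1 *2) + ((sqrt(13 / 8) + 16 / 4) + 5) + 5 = sqrt(26) / 4 + 18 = 19.27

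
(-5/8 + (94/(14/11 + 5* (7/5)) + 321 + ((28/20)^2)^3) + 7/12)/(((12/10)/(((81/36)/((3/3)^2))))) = 11597398541/18200000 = 637.22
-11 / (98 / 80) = -8.98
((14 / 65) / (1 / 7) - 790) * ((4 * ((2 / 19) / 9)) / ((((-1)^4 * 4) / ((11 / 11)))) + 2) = -5876896 / 3705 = -1586.21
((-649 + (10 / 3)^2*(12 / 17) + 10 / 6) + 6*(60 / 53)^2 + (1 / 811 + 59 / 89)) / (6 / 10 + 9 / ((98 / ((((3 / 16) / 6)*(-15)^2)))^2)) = -320906243434135797760 / 328631138342545293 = -976.49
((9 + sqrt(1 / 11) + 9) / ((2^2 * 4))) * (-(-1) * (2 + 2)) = sqrt(11) / 44 + 9 / 2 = 4.58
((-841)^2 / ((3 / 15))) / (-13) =-272031.15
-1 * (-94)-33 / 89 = 8333 / 89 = 93.63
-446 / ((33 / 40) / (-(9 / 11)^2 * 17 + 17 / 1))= -12131200 / 3993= -3038.12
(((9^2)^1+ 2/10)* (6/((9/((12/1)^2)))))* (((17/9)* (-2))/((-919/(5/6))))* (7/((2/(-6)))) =-1546048/2757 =-560.77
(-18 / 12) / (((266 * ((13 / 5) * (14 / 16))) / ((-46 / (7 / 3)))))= 4140 / 84721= 0.05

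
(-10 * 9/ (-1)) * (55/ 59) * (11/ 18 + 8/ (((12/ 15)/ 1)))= 52525/ 59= 890.25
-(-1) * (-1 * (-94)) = 94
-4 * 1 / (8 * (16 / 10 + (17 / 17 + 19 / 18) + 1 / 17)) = -0.13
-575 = -575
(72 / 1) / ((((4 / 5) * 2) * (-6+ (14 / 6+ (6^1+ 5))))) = 135 / 22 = 6.14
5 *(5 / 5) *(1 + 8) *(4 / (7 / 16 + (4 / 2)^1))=960 / 13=73.85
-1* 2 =-2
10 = 10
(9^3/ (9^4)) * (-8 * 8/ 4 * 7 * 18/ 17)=-224/ 17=-13.18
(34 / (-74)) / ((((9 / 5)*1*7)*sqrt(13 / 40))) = -170*sqrt(130) / 30303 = -0.06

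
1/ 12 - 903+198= -8459/ 12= -704.92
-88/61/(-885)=88/53985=0.00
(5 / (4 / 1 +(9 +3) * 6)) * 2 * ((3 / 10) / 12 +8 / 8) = 41 / 304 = 0.13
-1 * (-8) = 8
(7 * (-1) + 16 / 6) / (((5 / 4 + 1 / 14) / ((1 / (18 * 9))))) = -0.02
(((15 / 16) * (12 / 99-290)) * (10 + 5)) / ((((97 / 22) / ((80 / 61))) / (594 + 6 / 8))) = -69951375 / 97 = -721148.20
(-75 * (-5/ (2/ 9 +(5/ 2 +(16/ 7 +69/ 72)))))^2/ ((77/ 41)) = 209223000000/ 99462539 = 2103.54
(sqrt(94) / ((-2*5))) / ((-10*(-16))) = -sqrt(94) / 1600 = -0.01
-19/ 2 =-9.50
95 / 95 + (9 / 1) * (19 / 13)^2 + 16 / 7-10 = 14800 / 1183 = 12.51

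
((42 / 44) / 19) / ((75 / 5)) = 7 / 2090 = 0.00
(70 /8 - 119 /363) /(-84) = -1747 /17424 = -0.10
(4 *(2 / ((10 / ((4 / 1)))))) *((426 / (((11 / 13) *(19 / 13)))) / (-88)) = -143988 / 11495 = -12.53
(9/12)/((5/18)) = 27/10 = 2.70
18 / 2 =9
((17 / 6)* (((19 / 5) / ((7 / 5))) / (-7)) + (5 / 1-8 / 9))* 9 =2657 / 98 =27.11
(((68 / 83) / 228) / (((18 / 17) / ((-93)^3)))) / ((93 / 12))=-555458 / 1577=-352.22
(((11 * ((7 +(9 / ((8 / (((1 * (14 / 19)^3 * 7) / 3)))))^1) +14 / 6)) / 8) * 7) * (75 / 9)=411297425 / 493848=832.84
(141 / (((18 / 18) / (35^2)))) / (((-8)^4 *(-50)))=-6909 / 8192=-0.84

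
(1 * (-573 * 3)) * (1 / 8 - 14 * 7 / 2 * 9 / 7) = 864657 / 8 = 108082.12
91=91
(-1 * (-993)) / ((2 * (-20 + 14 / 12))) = -2979 / 113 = -26.36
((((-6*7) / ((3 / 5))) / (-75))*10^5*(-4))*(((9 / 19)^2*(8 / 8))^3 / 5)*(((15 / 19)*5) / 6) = -554.90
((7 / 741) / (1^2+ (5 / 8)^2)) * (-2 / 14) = -64 / 65949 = -0.00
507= 507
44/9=4.89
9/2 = 4.50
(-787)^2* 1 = 619369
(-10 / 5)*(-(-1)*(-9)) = 18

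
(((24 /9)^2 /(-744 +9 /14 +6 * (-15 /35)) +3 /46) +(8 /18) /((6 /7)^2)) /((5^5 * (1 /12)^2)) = 0.03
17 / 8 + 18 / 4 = 53 / 8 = 6.62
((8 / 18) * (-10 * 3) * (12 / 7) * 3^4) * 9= -116640 / 7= -16662.86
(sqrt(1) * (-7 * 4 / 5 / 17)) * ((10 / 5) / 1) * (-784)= 43904 / 85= 516.52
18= 18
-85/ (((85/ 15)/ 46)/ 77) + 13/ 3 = -159377/ 3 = -53125.67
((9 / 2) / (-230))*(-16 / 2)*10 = 36 / 23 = 1.57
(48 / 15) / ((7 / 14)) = 32 / 5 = 6.40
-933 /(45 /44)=-13684 /15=-912.27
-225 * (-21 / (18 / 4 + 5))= 9450 / 19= 497.37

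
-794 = -794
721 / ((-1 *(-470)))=721 / 470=1.53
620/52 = 11.92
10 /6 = 5 /3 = 1.67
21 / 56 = 3 / 8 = 0.38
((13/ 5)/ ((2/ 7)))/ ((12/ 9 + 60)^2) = 819/ 338560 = 0.00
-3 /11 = -0.27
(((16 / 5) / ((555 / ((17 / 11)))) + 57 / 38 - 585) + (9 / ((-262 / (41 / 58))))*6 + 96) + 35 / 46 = -2597174259187 / 5334365850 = -486.88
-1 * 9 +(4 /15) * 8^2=121 /15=8.07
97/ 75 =1.29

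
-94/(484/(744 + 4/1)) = -1598/11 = -145.27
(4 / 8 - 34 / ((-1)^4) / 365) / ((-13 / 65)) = -297 / 146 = -2.03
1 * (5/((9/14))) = 70/9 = 7.78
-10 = -10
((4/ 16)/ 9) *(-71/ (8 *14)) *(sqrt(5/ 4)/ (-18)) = 71 *sqrt(5)/ 145152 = 0.00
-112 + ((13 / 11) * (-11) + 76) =-49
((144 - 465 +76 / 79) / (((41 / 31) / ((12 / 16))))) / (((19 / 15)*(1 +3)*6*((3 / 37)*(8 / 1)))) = -144998005 / 15754496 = -9.20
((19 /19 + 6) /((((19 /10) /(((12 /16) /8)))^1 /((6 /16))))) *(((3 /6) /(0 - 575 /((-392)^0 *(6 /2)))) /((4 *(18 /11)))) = -231 /4474880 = -0.00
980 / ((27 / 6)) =1960 / 9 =217.78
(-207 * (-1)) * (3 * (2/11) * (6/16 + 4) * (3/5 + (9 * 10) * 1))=44754.34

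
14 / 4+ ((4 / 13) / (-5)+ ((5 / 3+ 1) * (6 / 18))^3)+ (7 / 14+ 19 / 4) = 1779931 / 189540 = 9.39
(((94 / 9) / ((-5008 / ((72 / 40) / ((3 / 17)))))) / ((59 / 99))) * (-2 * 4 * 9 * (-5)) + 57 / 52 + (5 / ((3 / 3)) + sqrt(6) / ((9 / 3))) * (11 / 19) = -161639983 / 18245396 + 11 * sqrt(6) / 57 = -8.39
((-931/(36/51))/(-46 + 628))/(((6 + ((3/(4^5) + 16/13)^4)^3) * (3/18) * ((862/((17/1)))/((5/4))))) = -185989838407693891208564731562840500088601806614036480/10226890793490373728782439487453707503002735779380292171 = -0.02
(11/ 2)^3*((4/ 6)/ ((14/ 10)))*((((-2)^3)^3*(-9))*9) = 3285668.57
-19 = -19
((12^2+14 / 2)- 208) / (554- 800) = 19 / 82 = 0.23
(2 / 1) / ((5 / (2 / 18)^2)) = 2 / 405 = 0.00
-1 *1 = -1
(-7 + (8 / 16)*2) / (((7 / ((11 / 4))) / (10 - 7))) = -99 / 14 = -7.07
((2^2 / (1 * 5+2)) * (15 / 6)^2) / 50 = 1 / 14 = 0.07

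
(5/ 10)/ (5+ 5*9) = 1/ 100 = 0.01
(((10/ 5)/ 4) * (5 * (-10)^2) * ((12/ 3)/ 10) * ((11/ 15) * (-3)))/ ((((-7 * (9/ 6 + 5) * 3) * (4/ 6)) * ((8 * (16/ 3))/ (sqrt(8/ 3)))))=55 * sqrt(6)/ 1456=0.09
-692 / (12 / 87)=-5017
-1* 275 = -275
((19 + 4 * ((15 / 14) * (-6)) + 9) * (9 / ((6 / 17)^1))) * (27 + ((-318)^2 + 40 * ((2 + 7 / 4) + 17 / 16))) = 41348148 / 7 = 5906878.29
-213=-213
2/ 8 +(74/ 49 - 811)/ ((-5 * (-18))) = -15425/ 1764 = -8.74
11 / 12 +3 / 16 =53 / 48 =1.10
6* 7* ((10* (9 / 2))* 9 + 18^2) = 30618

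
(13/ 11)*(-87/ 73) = -1131/ 803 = -1.41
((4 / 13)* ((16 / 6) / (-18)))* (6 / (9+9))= -0.02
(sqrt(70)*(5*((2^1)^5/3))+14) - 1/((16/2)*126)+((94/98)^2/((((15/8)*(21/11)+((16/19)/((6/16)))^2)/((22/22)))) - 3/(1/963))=-2428.68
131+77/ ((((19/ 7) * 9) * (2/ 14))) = 153.06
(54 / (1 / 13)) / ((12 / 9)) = 1053 / 2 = 526.50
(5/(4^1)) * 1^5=5/4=1.25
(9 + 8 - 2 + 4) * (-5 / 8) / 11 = -1.08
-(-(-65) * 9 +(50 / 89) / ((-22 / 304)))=-565115 / 979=-577.24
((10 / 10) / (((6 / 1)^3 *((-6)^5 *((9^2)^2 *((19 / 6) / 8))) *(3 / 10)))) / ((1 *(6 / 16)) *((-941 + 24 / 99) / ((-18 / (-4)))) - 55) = 11 / 1920218564430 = 0.00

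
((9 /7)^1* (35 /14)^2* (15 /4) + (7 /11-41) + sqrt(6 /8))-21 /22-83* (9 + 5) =-1445363 /1232 + sqrt(3) /2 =-1172.32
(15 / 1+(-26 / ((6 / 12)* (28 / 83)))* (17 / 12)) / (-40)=17083 / 3360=5.08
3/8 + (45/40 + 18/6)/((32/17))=657/256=2.57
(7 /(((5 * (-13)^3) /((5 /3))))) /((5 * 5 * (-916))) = 7 /150933900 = 0.00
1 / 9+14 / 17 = 143 / 153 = 0.93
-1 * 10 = -10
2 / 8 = 1 / 4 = 0.25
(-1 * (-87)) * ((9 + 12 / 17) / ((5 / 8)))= 22968 / 17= 1351.06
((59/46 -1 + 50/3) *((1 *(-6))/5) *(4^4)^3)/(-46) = 19620954112/2645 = 7418130.10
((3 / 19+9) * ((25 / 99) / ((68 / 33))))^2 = 1.26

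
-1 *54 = -54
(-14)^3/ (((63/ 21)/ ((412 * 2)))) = -2261056/ 3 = -753685.33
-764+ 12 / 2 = -758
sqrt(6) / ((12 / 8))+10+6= 2 *sqrt(6) / 3+16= 17.63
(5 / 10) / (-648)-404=-523585 / 1296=-404.00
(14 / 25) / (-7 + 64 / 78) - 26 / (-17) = 147368 / 102425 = 1.44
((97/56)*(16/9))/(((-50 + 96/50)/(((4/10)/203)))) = -970/7686189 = -0.00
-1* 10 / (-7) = 10 / 7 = 1.43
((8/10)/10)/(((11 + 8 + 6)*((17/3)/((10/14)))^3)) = 54/8425795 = 0.00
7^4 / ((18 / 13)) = 31213 / 18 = 1734.06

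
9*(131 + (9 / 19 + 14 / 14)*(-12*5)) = 7281 / 19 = 383.21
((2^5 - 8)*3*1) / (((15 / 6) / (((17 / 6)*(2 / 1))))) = 816 / 5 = 163.20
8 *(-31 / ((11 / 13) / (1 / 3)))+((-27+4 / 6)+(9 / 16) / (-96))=-2095715 / 16896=-124.04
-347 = -347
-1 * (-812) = 812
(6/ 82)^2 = 9/ 1681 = 0.01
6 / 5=1.20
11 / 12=0.92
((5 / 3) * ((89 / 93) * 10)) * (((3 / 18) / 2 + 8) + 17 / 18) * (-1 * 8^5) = -11847680000 / 2511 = -4718311.43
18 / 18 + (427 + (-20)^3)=-7572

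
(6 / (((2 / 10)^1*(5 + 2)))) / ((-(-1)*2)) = 15 / 7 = 2.14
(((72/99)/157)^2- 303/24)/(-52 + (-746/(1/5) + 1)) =301234917/90215537192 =0.00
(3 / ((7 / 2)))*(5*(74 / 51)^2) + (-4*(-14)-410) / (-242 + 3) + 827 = 1214792123 / 1450491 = 837.50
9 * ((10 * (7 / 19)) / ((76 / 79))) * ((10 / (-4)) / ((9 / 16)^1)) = -55300 / 361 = -153.19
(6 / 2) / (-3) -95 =-96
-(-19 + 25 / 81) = 1514 / 81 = 18.69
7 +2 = 9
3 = 3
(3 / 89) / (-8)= -0.00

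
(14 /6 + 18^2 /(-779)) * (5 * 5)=112025 /2337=47.94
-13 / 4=-3.25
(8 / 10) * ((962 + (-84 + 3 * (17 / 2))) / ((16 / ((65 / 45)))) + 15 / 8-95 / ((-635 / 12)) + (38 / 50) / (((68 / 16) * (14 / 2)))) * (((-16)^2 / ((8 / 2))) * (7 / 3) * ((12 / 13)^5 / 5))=52617080365056 / 38539499375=1365.28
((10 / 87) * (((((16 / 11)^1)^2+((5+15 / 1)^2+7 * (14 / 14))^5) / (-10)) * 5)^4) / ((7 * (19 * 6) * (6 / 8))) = 21293051674299518780284796066670466693007041404905761573035 / 114038924692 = 186717401376841095304536200000000000000000000000.00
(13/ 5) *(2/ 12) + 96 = 2893/ 30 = 96.43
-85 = -85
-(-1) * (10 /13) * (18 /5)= 36 /13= 2.77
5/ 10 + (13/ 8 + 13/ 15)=359/ 120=2.99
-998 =-998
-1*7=-7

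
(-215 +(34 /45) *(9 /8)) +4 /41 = -175523 /820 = -214.05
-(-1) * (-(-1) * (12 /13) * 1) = 12 /13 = 0.92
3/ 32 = 0.09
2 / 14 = 1 / 7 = 0.14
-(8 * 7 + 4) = -60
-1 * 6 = -6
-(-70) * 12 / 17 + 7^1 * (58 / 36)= 18571 / 306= 60.69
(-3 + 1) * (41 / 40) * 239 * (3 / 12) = -9799 / 80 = -122.49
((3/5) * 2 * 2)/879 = 4/1465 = 0.00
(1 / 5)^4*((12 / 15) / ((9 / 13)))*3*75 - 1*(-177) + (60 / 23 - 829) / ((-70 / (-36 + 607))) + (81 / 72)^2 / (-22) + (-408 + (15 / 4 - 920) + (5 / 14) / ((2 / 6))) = 5595.17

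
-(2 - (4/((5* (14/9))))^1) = -52/35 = -1.49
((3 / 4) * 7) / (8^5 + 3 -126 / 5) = 105 / 654916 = 0.00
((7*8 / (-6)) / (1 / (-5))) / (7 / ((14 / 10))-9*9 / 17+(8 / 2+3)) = 2380 / 369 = 6.45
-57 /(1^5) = -57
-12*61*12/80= -549/5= -109.80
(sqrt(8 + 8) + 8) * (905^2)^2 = 8049623407500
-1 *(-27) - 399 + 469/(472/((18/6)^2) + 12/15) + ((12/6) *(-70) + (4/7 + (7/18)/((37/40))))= -2804823605/5585076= -502.20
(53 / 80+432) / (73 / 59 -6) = -2042167 / 22480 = -90.84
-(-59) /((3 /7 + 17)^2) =2891 /14884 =0.19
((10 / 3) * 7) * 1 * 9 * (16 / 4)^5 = 215040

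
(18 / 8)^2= 81 / 16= 5.06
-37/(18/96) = -592/3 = -197.33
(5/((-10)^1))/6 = -1/12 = -0.08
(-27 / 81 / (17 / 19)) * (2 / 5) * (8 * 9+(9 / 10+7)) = -893 / 75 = -11.91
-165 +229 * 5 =980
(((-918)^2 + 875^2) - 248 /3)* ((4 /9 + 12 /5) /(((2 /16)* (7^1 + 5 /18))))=9881188352 /1965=5028594.58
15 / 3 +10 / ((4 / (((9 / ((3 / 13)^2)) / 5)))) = 179 / 2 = 89.50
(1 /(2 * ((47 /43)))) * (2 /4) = 43 /188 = 0.23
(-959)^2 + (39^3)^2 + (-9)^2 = 3519663523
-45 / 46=-0.98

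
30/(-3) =-10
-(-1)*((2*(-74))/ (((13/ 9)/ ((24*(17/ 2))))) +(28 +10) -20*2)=-271754/ 13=-20904.15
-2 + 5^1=3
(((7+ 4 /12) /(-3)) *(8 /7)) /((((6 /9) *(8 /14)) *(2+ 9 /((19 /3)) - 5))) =209 /45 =4.64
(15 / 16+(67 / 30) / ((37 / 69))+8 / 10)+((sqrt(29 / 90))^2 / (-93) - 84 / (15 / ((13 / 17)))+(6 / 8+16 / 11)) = 3.82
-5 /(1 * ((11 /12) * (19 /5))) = -300 /209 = -1.44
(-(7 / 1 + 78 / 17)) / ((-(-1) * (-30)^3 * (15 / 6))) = 197 / 1147500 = 0.00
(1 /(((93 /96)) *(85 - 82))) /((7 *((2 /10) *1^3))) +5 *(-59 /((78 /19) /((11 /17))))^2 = 165071888405 /381545892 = 432.64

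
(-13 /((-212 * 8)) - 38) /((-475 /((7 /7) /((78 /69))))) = 296401 /4189120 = 0.07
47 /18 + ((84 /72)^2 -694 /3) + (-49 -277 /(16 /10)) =-32363 /72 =-449.49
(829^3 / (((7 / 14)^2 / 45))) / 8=25637525505 / 2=12818762752.50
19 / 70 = 0.27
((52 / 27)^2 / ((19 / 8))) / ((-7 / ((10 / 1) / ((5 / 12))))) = -173056 / 32319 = -5.35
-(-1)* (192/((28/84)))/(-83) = -576/83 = -6.94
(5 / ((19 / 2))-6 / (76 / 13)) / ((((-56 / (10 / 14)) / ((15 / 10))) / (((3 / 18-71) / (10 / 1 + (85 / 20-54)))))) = 2125 / 124656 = 0.02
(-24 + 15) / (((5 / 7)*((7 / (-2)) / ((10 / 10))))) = 18 / 5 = 3.60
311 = 311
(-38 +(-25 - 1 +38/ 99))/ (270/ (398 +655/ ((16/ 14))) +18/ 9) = -24464581/ 876051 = -27.93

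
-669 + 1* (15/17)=-11358/17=-668.12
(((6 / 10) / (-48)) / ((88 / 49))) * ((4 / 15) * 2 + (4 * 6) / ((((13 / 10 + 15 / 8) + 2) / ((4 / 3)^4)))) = -2600087 / 24591600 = -0.11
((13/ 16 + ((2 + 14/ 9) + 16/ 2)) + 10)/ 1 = 3221/ 144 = 22.37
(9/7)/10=9/70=0.13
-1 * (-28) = 28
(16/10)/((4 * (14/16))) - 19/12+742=311167/420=740.87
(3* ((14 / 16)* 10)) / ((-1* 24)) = -1.09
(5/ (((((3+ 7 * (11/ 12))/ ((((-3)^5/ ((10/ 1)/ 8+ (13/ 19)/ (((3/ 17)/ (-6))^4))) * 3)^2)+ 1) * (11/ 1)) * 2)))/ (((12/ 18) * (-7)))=-0.00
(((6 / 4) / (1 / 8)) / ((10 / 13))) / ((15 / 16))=416 / 25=16.64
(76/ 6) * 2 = 25.33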